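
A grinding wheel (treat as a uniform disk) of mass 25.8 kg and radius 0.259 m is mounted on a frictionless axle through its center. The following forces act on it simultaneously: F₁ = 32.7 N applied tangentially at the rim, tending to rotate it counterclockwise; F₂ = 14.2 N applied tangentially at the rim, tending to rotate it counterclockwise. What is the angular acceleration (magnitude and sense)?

α ≈ 14.0 rad/s², counterclockwise

I = ½MR² = (1/2)(25.8)(0.259)² = 0.8653 kg·m².
Taking counterclockwise as positive: τ₁ = +(32.7)(0.259) = +8.469 N·m; τ₂ = +(14.2)(0.259) = +3.678 N·m.
Net torque τ = 12.15 N·m.
α = τ/I = 12.15/0.8653 = 14.04 rad/s².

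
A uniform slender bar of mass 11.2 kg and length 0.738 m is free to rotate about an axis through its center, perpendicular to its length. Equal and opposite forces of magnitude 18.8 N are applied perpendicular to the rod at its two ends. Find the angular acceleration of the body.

α ≈ 27.3 rad/s²

I = (1/12)ML² = (1/12)(11.2)(0.738)² = 0.5083 kg·m².
The couple gives τ = F·(L/2) + F·(L/2) = F L = (18.8)(0.738) = 13.87 N·m.
Newton's second law for rotation, τ = Iα, gives α = τ/I = 13.87/0.5083 = 27.29 rad/s².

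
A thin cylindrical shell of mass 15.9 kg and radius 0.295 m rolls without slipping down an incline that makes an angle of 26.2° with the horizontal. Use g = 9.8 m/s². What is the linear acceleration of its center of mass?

a ≈ 2.16 m/s²

Translation along the incline: Mg sinθ − f = Ma.
Rotation about the center: fR = Iα with I = MR². No-slip gives a = αR, so f = (I/R²)a = M a.
Substituting: Mg sinθ = (1 + 1.000)Ma, so a = g sinθ/(1 + 1.000) = (9.8) sin 26.2° / 2.000 = 2.163 m/s².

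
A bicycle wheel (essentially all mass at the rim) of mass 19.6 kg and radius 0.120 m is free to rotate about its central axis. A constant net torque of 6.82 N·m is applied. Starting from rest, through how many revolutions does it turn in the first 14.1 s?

≈ 382 revolutions

I = MR² = (19.6)(0.120)² = 0.2822 kg·m².
α = τ/I = 6.82/0.2822 = 24.16 rad/s².
θ = ½αt² = ½(24.16)(14.1)² = 2402 rad.
Revolutions = θ/(2π) = 382.3.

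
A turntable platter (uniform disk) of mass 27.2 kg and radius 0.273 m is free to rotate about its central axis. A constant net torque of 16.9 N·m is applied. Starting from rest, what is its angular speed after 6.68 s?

ω ≈ 111 rad/s

I = ½MR² = (1/2)(27.2)(0.273)² = 1.014 kg·m².
α = τ/I = 16.9/1.014 = 16.67 rad/s².
ω = ω₀ + αt = 0 + (16.67)(6.68) = 111.4 rad/s.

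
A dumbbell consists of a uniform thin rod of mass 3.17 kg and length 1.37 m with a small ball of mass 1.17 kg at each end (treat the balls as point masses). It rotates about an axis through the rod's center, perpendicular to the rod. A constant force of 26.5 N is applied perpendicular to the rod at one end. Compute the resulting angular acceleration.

α ≈ 11.4 rad/s²

I_rod = (1/12)ML² = (1/12)(3.17)(1.37)² = 0.4958 kg·m².
I_balls = 2·m·(L/2)² = 2(1.17)(0.6850)² = 1.098 kg·m².
Total I = 1.594 kg·m².
τ = F·(L/2) = (26.5)(0.685) = 18.15 N·m.
α = τ/I = 18.15/1.594 = 11.39 rad/s².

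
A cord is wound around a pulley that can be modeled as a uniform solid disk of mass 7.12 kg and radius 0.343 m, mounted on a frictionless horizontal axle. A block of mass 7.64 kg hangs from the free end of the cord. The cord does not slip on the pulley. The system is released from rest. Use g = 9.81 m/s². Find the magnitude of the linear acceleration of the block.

I = ½MR² = (1/2)(7.12)(0.343)² = 0.4188 kg·m².
Block: mg − T = ma. Pulley: TR = Iα. No-slip: a = αR, so T = (I/R²)a = 3.560·a.
Then mg = (m + 3.560)a, so a = (7.64)(9.81)/(7.64 + 3.560) = 6.692 m/s².

a ≈ 6.69 m/s²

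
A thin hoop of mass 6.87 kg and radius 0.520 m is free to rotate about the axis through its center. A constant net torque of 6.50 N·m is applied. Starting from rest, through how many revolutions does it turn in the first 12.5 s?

I = MR² = (6.87)(0.520)² = 1.858 kg·m².
α = τ/I = 6.50/1.858 = 3.499 rad/s².
θ = ½αt² = ½(3.499)(12.5)² = 273.4 rad.
Revolutions = θ/(2π) = 43.51.

≈ 43.5 revolutions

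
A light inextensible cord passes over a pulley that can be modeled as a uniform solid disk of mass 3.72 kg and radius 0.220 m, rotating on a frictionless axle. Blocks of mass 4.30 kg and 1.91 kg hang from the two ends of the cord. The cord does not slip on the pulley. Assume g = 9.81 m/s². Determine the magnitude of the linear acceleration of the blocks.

I = ½MR² = (1/2)(3.72)(0.220)² = 0.09002 kg·m².
Heavier block: m₁g − T₁ = m₁a. Lighter block: T₂ − m₂g = m₂a.
Pulley: (T₁ − T₂)R = Iα = I(a/R), so T₁ − T₂ = (I/R²)a = (1/2)M_p a = 1.860·a.
Adding the three: (m₁ − m₂)g = (m₁ + m₂ + 1.860)a, so a = (4.30 − 1.91)(9.81)/(4.30 + 1.91 + 1.860) = 2.905 m/s².

a ≈ 2.91 m/s²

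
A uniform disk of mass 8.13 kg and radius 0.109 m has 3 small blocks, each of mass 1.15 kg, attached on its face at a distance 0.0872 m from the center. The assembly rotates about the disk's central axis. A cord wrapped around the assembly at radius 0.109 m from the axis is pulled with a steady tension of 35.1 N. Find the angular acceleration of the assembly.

I_disk = ½MR² = ½(8.13)(0.109)² = 0.04830 kg·m².
I_blocks = 3·m·r² = 3(1.15)(0.0872)² = 0.02623 kg·m².
Total I = 0.07453 kg·m².
τ = F r = (35.1)(0.109) = 3.826 N·m.
α = τ/I = 3.826/0.07453 = 51.33 rad/s².

α ≈ 51.3 rad/s²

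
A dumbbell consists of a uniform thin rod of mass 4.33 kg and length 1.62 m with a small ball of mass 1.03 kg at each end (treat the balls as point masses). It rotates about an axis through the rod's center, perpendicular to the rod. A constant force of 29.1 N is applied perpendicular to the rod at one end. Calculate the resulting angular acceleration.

I_rod = (1/12)ML² = (1/12)(4.33)(1.62)² = 0.9470 kg·m².
I_balls = 2·m·(L/2)² = 2(1.03)(0.8100)² = 1.352 kg·m².
Total I = 2.299 kg·m².
τ = F·(L/2) = (29.1)(0.810) = 23.57 N·m.
α = τ/I = 23.57/2.299 = 10.25 rad/s².

α ≈ 10.3 rad/s²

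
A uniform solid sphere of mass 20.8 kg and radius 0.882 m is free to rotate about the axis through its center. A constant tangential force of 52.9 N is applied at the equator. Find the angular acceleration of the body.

I = (2/5)MR² = (2/5)(20.8)(0.882)² = 6.472 kg·m².
τ = F R = (52.9)(0.882) = 46.66 N·m.
Newton's second law for rotation, τ = Iα, gives α = τ/I = 46.66/6.472 = 7.209 rad/s².

α ≈ 7.21 rad/s²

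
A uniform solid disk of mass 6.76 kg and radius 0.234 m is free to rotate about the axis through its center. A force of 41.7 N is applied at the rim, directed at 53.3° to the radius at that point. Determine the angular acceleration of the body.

α ≈ 42.3 rad/s²

I = ½MR² = (1/2)(6.76)(0.234)² = 0.1851 kg·m².
Only the tangential component produces torque: τ = F R sinθ = (41.7)(0.234) sin 53.3° = 7.824 N·m.
Newton's second law for rotation, τ = Iα, gives α = τ/I = 7.824/0.1851 = 42.27 rad/s².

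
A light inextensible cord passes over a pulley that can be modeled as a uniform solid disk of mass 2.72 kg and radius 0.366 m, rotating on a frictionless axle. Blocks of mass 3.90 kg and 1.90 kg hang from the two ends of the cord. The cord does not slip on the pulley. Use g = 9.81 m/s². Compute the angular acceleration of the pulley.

α ≈ 7.49 rad/s²

I = ½MR² = (1/2)(2.72)(0.366)² = 0.1822 kg·m².
Heavier block: m₁g − T₁ = m₁a. Lighter block: T₂ − m₂g = m₂a.
Pulley: (T₁ − T₂)R = Iα = I(a/R), so T₁ − T₂ = (I/R²)a = (1/2)M_p a = 1.360·a.
Adding the three: (m₁ − m₂)g = (m₁ + m₂ + 1.360)a, so a = (3.90 − 1.90)(9.81)/(3.90 + 1.90 + 1.360) = 2.740 m/s².
α = a/R = 2.740/0.366 = 7.487 rad/s².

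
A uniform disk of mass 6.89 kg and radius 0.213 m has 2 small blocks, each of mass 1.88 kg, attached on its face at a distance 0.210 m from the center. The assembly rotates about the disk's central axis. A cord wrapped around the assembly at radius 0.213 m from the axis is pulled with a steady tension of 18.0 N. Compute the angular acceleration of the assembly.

α ≈ 11.9 rad/s²

I_disk = ½MR² = ½(6.89)(0.213)² = 0.1563 kg·m².
I_blocks = 2·m·r² = 2(1.88)(0.210)² = 0.1658 kg·m².
Total I = 0.3221 kg·m².
τ = F r = (18.0)(0.213) = 3.834 N·m.
α = τ/I = 3.834/0.3221 = 11.90 rad/s².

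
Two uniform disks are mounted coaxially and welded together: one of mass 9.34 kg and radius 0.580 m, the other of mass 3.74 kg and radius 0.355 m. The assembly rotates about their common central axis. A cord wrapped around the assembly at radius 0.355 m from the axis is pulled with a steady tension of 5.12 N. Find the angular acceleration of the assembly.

I = ½M₁R₁² + ½M₂R₂² = ½(9.34)(0.580)² + ½(3.74)(0.355)² = 1.807 kg·m².
τ = F r = (5.12)(0.355) = 1.818 N·m.
α = τ/I = 1.818/1.807 = 1.006 rad/s².

α ≈ 1.01 rad/s²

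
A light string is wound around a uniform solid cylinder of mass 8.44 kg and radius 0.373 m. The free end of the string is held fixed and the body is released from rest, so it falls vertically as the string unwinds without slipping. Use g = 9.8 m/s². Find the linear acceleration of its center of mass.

Translation: Mg − T = Ma. Rotation about the center: TR = Iα with I = ½MR².
With a = αR: T = (I/R²)a = (1/2)M a, so Mg = (1 + 0.5000)Ma.
a = g/(1 + 0.5000) = 9.8/1.500 = 6.533 m/s².

a ≈ 6.53 m/s²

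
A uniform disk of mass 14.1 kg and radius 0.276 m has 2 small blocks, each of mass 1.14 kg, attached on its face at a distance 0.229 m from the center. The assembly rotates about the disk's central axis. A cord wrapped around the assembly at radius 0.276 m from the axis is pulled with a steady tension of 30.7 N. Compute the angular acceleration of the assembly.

α ≈ 12.9 rad/s²

I_disk = ½MR² = ½(14.1)(0.276)² = 0.5370 kg·m².
I_blocks = 2·m·r² = 2(1.14)(0.229)² = 0.1196 kg·m².
Total I = 0.6566 kg·m².
τ = F r = (30.7)(0.276) = 8.473 N·m.
α = τ/I = 8.473/0.6566 = 12.90 rad/s².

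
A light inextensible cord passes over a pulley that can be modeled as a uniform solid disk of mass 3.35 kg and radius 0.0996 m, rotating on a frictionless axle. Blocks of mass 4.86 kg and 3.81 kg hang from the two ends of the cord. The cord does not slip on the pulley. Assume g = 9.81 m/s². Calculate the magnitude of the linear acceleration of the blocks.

I = ½MR² = (1/2)(3.35)(0.0996)² = 0.01662 kg·m².
Heavier block: m₁g − T₁ = m₁a. Lighter block: T₂ − m₂g = m₂a.
Pulley: (T₁ − T₂)R = Iα = I(a/R), so T₁ − T₂ = (I/R²)a = (1/2)M_p a = 1.675·a.
Adding the three: (m₁ − m₂)g = (m₁ + m₂ + 1.675)a, so a = (4.86 − 3.81)(9.81)/(4.86 + 3.81 + 1.675) = 0.9957 m/s².

a ≈ 0.996 m/s²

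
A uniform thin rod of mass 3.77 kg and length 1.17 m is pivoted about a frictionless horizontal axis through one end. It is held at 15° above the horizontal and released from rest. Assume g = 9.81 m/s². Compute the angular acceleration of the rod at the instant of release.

About the pivot, I = (1/3)ML² = (1/3)(3.77)(1.17)² = 1.720 kg·m².
The weight acts at the center, a distance L/2 = 0.5850 m from the pivot; τ = Mg(L/2) cos 15° = 20.90 N·m.
α = τ/I = 20.90/1.720 = 12.15 rad/s².

α ≈ 12.1 rad/s²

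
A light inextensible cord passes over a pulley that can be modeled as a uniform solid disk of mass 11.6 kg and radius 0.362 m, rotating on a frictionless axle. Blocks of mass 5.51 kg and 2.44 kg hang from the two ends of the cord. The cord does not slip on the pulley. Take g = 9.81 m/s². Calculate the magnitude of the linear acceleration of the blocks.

a ≈ 2.19 m/s²

I = ½MR² = (1/2)(11.6)(0.362)² = 0.7601 kg·m².
Heavier block: m₁g − T₁ = m₁a. Lighter block: T₂ − m₂g = m₂a.
Pulley: (T₁ − T₂)R = Iα = I(a/R), so T₁ − T₂ = (I/R²)a = (1/2)M_p a = 5.800·a.
Adding the three: (m₁ − m₂)g = (m₁ + m₂ + 5.800)a, so a = (5.51 − 2.44)(9.81)/(5.51 + 2.44 + 5.800) = 2.190 m/s².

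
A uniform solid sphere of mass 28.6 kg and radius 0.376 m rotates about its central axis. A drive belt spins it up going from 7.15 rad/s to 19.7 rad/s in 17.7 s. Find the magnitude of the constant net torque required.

I = (2/5)MR² = (2/5)(28.6)(0.376)² = 1.617 kg·m².
α = Δω/Δt = (19.7 − 7.15)/17.7 = 0.7090 rad/s².
τ = Iα = (1.617)(0.7090) = 1.147 N·m.

τ ≈ 1.15 N·m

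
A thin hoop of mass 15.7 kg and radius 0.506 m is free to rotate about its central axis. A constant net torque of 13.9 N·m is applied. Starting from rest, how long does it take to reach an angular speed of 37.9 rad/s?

I = MR² = (15.7)(0.506)² = 4.020 kg·m².
α = τ/I = 13.9/4.020 = 3.458 rad/s².
ω = αt ⇒ t = ω/α = 37.9/3.458 = 10.96 s.

t ≈ 11.0 s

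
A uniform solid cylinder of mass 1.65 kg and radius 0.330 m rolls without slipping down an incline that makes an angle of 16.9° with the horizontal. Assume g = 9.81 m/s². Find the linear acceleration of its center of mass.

a ≈ 1.90 m/s²

Translation along the incline: Mg sinθ − f = Ma.
Rotation about the center: fR = Iα with I = ½MR². No-slip gives a = αR, so f = (I/R²)a = (1/2)M a.
Substituting: Mg sinθ = (1 + 0.5000)Ma, so a = g sinθ/(1 + 0.5000) = (9.81) sin 16.9° / 1.500 = 1.901 m/s².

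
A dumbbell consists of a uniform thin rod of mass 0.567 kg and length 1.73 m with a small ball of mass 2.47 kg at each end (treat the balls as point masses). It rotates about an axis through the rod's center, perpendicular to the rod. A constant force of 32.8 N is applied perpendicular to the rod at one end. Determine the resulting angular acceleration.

α ≈ 7.39 rad/s²

I_rod = (1/12)ML² = (1/12)(0.567)(1.73)² = 0.1414 kg·m².
I_balls = 2·m·(L/2)² = 2(2.47)(0.8650)² = 3.696 kg·m².
Total I = 3.838 kg·m².
τ = F·(L/2) = (32.8)(0.865) = 28.37 N·m.
α = τ/I = 28.37/3.838 = 7.393 rad/s².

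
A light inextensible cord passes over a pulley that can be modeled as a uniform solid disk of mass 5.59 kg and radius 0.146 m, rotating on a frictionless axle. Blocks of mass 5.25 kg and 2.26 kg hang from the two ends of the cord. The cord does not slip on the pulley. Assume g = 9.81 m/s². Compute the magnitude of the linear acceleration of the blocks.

I = ½MR² = (1/2)(5.59)(0.146)² = 0.05958 kg·m².
Heavier block: m₁g − T₁ = m₁a. Lighter block: T₂ − m₂g = m₂a.
Pulley: (T₁ − T₂)R = Iα = I(a/R), so T₁ − T₂ = (I/R²)a = (1/2)M_p a = 2.795·a.
Adding the three: (m₁ − m₂)g = (m₁ + m₂ + 2.795)a, so a = (5.25 − 2.26)(9.81)/(5.25 + 2.26 + 2.795) = 2.846 m/s².

a ≈ 2.85 m/s²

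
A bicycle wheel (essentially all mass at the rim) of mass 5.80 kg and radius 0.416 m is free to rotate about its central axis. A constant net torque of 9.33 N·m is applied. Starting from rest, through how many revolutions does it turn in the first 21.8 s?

I = MR² = (5.80)(0.416)² = 1.004 kg·m².
α = τ/I = 9.33/1.004 = 9.295 rad/s².
θ = ½αt² = ½(9.295)(21.8)² = 2209 rad.
Revolutions = θ/(2π) = 351.5.

≈ 352 revolutions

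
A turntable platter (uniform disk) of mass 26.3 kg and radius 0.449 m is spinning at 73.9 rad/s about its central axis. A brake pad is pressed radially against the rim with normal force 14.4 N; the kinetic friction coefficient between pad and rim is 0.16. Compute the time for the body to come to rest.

t ≈ 189 s

I = ½MR² = (1/2)(26.3)(0.449)² = 2.651 kg·m².
Friction force f = μN = (0.16)(14.4) = 2.304 N at the rim; torque magnitude τ = fR = 1.034 N·m, opposing ω.
|α| = τ/I = 1.034/2.651 = 0.3902 rad/s² (deceleration).
0 = ω₀ − |α|t ⇒ t = ω₀/|α| = 73.9/0.3902 = 189.4 s.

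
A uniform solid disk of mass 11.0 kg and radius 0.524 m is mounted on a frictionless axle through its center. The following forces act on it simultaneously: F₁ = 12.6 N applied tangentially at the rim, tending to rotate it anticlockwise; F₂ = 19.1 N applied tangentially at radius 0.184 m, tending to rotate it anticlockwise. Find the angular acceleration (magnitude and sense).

α ≈ 6.70 rad/s², anticlockwise

I = ½MR² = (1/2)(11.0)(0.524)² = 1.510 kg·m².
Taking anticlockwise as positive: τ₁ = +(12.6)(0.524) = +6.602 N·m; τ₂ = +(19.1)(0.184) = +3.514 N·m.
Net torque τ = 10.12 N·m.
α = τ/I = 10.12/1.510 = 6.699 rad/s².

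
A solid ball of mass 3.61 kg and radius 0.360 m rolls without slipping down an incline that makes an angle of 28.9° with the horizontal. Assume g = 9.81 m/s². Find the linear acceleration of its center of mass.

a ≈ 3.39 m/s²

Translation along the incline: Mg sinθ − f = Ma.
Rotation about the center: fR = Iα with I = (2/5)MR². No-slip gives a = αR, so f = (I/R²)a = (2/5)M a.
Substituting: Mg sinθ = (1 + 0.4000)Ma, so a = g sinθ/(1 + 0.4000) = (9.81) sin 28.9° / 1.400 = 3.386 m/s².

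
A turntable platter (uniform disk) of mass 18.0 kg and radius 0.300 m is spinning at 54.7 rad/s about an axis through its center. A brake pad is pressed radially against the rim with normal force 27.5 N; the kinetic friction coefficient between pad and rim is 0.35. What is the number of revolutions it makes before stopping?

I = ½MR² = (1/2)(18.0)(0.300)² = 0.8100 kg·m².
Friction force f = μN = (0.35)(27.5) = 9.625 N at the rim; torque magnitude τ = fR = 2.887 N·m, opposing ω.
|α| = τ/I = 2.887/0.8100 = 3.565 rad/s² (deceleration).
ω² = ω₀² − 2|α|θ with ω = 0 ⇒ θ = ω₀²/(2|α|) = 419.7 rad = 66.79 rev.

≈ 66.8 revolutions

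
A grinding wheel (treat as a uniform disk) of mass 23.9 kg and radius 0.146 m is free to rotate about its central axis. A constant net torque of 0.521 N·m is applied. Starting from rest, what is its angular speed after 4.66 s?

I = ½MR² = (1/2)(23.9)(0.146)² = 0.2547 kg·m².
α = τ/I = 0.521/0.2547 = 2.045 rad/s².
ω = ω₀ + αt = 0 + (2.045)(4.66) = 9.531 rad/s.

ω ≈ 9.53 rad/s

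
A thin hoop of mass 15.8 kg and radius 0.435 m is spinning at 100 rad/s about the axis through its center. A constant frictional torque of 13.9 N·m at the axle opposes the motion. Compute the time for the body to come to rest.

I = MR² = (15.8)(0.435)² = 2.990 kg·m².
The net torque has magnitude 13.9 N·m, opposing ω.
|α| = τ/I = 13.90/2.990 = 4.649 rad/s² (deceleration).
0 = ω₀ − |α|t ⇒ t = ω₀/|α| = 100/4.649 = 21.51 s.

t ≈ 21.5 s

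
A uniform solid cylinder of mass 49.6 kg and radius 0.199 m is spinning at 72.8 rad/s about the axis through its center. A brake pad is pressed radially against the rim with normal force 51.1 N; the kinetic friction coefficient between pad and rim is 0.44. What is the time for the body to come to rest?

I = ½MR² = (1/2)(49.6)(0.199)² = 0.9821 kg·m².
Friction force f = μN = (0.44)(51.1) = 22.48 N at the rim; torque magnitude τ = fR = 4.474 N·m, opposing ω.
|α| = τ/I = 4.474/0.9821 = 4.556 rad/s² (deceleration).
0 = ω₀ − |α|t ⇒ t = ω₀/|α| = 72.8/4.556 = 15.98 s.

t ≈ 16.0 s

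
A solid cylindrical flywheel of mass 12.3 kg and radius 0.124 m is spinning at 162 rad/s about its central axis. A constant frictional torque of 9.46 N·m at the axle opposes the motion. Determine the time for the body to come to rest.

I = ½MR² = (1/2)(12.3)(0.124)² = 0.09456 kg·m².
The net torque has magnitude 9.46 N·m, opposing ω.
|α| = τ/I = 9.460/0.09456 = 100.0 rad/s² (deceleration).
0 = ω₀ − |α|t ⇒ t = ω₀/|α| = 162/100.0 = 1.619 s.

t ≈ 1.62 s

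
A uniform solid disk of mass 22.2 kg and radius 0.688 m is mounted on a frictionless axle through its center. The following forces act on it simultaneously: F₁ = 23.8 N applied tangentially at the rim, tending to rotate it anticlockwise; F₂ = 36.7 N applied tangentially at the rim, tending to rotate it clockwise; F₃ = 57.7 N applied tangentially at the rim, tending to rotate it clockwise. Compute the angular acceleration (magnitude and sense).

I = ½MR² = (1/2)(22.2)(0.688)² = 5.254 kg·m².
Taking anticlockwise as positive: τ₁ = +(23.8)(0.688) = +16.37 N·m; τ₂ = −(36.7)(0.688) = −25.25 N·m; τ₃ = −(57.7)(0.688) = −39.70 N·m.
Net torque τ = -48.57 N·m.
α = τ/I = -48.57/5.254 = -9.245 rad/s².

α ≈ 9.24 rad/s², clockwise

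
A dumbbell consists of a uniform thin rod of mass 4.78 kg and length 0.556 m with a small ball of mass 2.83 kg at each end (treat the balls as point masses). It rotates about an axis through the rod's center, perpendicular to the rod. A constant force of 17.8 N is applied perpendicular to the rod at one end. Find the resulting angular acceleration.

α ≈ 8.83 rad/s²

I_rod = (1/12)ML² = (1/12)(4.78)(0.556)² = 0.1231 kg·m².
I_balls = 2·m·(L/2)² = 2(2.83)(0.2780)² = 0.4374 kg·m².
Total I = 0.5606 kg·m².
τ = F·(L/2) = (17.8)(0.278) = 4.948 N·m.
α = τ/I = 4.948/0.5606 = 8.827 rad/s².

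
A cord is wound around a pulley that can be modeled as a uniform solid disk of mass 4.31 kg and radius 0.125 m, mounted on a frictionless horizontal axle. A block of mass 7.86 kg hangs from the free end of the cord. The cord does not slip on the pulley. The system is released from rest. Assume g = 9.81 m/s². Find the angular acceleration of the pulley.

I = ½MR² = (1/2)(4.31)(0.125)² = 0.03367 kg·m².
Block: mg − T = ma. Pulley: TR = Iα. No-slip: a = αR, so T = (I/R²)a = 2.155·a.
Then mg = (m + 2.155)a, so a = (7.86)(9.81)/(7.86 + 2.155) = 7.699 m/s².
α = a/R = 7.699/0.125 = 61.59 rad/s².

α ≈ 61.6 rad/s²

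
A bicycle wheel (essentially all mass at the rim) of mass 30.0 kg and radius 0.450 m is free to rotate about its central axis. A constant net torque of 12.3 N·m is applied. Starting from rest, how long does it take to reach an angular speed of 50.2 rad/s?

I = MR² = (30.0)(0.450)² = 6.075 kg·m².
α = τ/I = 12.3/6.075 = 2.025 rad/s².
ω = αt ⇒ t = ω/α = 50.2/2.025 = 24.79 s.

t ≈ 24.8 s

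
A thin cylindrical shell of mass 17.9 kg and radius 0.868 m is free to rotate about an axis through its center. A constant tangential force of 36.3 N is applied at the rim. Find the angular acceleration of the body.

α ≈ 2.34 rad/s²

I = MR² = (17.9)(0.868)² = 13.49 kg·m².
τ = F R = (36.3)(0.868) = 31.51 N·m.
Newton's second law for rotation, τ = Iα, gives α = τ/I = 31.51/13.49 = 2.336 rad/s².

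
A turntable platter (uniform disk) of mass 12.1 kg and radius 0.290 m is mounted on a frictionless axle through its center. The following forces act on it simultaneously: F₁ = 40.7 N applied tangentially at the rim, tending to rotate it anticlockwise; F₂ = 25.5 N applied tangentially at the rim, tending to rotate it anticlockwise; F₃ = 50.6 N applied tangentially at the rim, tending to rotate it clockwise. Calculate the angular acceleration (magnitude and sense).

I = ½MR² = (1/2)(12.1)(0.290)² = 0.5088 kg·m².
Taking anticlockwise as positive: τ₁ = +(40.7)(0.290) = +11.80 N·m; τ₂ = +(25.5)(0.290) = +7.395 N·m; τ₃ = −(50.6)(0.290) = −14.67 N·m.
Net torque τ = 4.524 N·m.
α = τ/I = 4.524/0.5088 = 8.891 rad/s².

α ≈ 8.89 rad/s², anticlockwise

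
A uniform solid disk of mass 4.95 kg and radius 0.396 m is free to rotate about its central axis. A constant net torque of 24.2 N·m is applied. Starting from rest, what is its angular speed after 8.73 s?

I = ½MR² = (1/2)(4.95)(0.396)² = 0.3881 kg·m².
α = τ/I = 24.2/0.3881 = 62.35 rad/s².
ω = ω₀ + αt = 0 + (62.35)(8.73) = 544.3 rad/s.

ω ≈ 544 rad/s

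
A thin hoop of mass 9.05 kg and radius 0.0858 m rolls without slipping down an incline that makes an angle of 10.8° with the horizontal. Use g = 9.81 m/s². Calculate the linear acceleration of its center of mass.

Translation along the incline: Mg sinθ − f = Ma.
Rotation about the center: fR = Iα with I = MR². No-slip gives a = αR, so f = (I/R²)a = M a.
Substituting: Mg sinθ = (1 + 1.000)Ma, so a = g sinθ/(1 + 1.000) = (9.81) sin 10.8° / 2.000 = 0.9191 m/s².

a ≈ 0.919 m/s²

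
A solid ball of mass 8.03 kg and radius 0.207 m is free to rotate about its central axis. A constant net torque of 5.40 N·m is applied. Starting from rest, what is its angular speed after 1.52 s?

I = (2/5)MR² = (2/5)(8.03)(0.207)² = 0.1376 kg·m².
α = τ/I = 5.40/0.1376 = 39.24 rad/s².
ω = ω₀ + αt = 0 + (39.24)(1.52) = 59.64 rad/s.

ω ≈ 59.6 rad/s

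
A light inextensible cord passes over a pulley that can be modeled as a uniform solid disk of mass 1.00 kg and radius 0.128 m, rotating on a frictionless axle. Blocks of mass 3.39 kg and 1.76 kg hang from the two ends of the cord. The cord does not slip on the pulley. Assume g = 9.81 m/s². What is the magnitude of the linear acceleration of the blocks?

I = ½MR² = (1/2)(1.00)(0.128)² = 0.008192 kg·m².
Heavier block: m₁g − T₁ = m₁a. Lighter block: T₂ − m₂g = m₂a.
Pulley: (T₁ − T₂)R = Iα = I(a/R), so T₁ − T₂ = (I/R²)a = (1/2)M_p a = 0.5000·a.
Adding the three: (m₁ − m₂)g = (m₁ + m₂ + 0.5000)a, so a = (3.39 − 1.76)(9.81)/(3.39 + 1.76 + 0.5000) = 2.830 m/s².

a ≈ 2.83 m/s²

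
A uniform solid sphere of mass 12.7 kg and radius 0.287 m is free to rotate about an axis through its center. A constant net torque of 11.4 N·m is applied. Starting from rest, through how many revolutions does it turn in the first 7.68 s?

≈ 128 revolutions

I = (2/5)MR² = (2/5)(12.7)(0.287)² = 0.4184 kg·m².
α = τ/I = 11.4/0.4184 = 27.24 rad/s².
θ = ½αt² = ½(27.24)(7.68)² = 803.5 rad.
Revolutions = θ/(2π) = 127.9.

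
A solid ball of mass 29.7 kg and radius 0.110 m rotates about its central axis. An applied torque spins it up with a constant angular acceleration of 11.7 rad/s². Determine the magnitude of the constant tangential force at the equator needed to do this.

I = (2/5)MR² = (2/5)(29.7)(0.110)² = 0.1437 kg·m².
The required torque is τ = Iα = (0.1437)(11.70) = 1.682 N·m.
A tangential force at the equator gives τ = FR, so F = τ/R = 1.682/0.110 = 15.29 N.

F ≈ 15.3 N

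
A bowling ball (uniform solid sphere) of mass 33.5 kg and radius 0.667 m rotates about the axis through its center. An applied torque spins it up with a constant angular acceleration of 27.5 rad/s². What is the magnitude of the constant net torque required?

I = (2/5)MR² = (2/5)(33.5)(0.667)² = 5.962 kg·m².
τ = Iα = (5.962)(27.50) = 163.9 N·m.

τ ≈ 164 N·m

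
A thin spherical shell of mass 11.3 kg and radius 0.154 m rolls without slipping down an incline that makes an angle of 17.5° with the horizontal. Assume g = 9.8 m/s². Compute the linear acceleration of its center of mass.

Translation along the incline: Mg sinθ − f = Ma.
Rotation about the center: fR = Iα with I = (2/3)MR². No-slip gives a = αR, so f = (I/R²)a = (2/3)M a.
Substituting: Mg sinθ = (1 + 0.6667)Ma, so a = g sinθ/(1 + 0.6667) = (9.8) sin 17.5° / 1.667 = 1.768 m/s².

a ≈ 1.77 m/s²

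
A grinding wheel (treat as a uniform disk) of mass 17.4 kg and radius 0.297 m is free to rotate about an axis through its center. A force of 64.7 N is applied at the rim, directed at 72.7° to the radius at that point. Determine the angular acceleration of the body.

α ≈ 23.9 rad/s²

I = ½MR² = (1/2)(17.4)(0.297)² = 0.7674 kg·m².
Only the tangential component produces torque: τ = F R sinθ = (64.7)(0.297) sin 72.7° = 18.35 N·m.
From τ = Iα: α = 18.35/0.7674 = 23.91 rad/s².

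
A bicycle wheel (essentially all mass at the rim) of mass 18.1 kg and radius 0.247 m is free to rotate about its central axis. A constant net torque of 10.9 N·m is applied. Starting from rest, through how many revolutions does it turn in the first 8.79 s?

≈ 60.7 revolutions

I = MR² = (18.1)(0.247)² = 1.104 kg·m².
α = τ/I = 10.9/1.104 = 9.871 rad/s².
θ = ½αt² = ½(9.871)(8.79)² = 381.3 rad.
Revolutions = θ/(2π) = 60.69.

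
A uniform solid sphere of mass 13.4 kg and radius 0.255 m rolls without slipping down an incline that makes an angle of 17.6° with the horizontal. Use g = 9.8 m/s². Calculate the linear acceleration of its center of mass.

Translation along the incline: Mg sinθ − f = Ma.
Rotation about the center: fR = Iα with I = (2/5)MR². No-slip gives a = αR, so f = (I/R²)a = (2/5)M a.
Substituting: Mg sinθ = (1 + 0.4000)Ma, so a = g sinθ/(1 + 0.4000) = (9.8) sin 17.6° / 1.400 = 2.117 m/s².

a ≈ 2.12 m/s²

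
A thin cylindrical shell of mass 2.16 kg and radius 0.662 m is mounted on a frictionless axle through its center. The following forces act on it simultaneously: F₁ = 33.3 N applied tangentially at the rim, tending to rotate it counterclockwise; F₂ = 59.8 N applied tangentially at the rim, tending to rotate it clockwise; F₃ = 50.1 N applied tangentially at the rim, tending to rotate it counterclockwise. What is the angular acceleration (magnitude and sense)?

α ≈ 16.5 rad/s², counterclockwise

I = MR² = (2.16)(0.662)² = 0.9466 kg·m².
Taking counterclockwise as positive: τ₁ = +(33.3)(0.662) = +22.04 N·m; τ₂ = −(59.8)(0.662) = −39.59 N·m; τ₃ = +(50.1)(0.662) = +33.17 N·m.
Net torque τ = 15.62 N·m.
α = τ/I = 15.62/0.9466 = 16.50 rad/s².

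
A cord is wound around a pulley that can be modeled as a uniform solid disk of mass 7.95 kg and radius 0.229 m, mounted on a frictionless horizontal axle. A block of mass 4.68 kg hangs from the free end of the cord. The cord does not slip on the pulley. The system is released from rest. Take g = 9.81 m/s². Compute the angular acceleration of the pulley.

I = ½MR² = (1/2)(7.95)(0.229)² = 0.2085 kg·m².
Block: mg − T = ma. Pulley: TR = Iα. No-slip: a = αR, so T = (I/R²)a = 3.975·a.
Then mg = (m + 3.975)a, so a = (4.68)(9.81)/(4.68 + 3.975) = 5.305 m/s².
α = a/R = 5.305/0.229 = 23.16 rad/s².

α ≈ 23.2 rad/s²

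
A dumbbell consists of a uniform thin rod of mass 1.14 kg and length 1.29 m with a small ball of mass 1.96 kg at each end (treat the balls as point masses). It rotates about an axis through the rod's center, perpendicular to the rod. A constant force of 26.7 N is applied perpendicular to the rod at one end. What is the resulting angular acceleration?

I_rod = (1/12)ML² = (1/12)(1.14)(1.29)² = 0.1581 kg·m².
I_balls = 2·m·(L/2)² = 2(1.96)(0.6450)² = 1.631 kg·m².
Total I = 1.789 kg·m².
τ = F·(L/2) = (26.7)(0.645) = 17.22 N·m.
α = τ/I = 17.22/1.789 = 9.627 rad/s².

α ≈ 9.63 rad/s²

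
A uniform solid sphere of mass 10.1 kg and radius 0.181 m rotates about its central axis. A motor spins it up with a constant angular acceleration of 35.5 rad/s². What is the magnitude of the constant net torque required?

I = (2/5)MR² = (2/5)(10.1)(0.181)² = 0.1324 kg·m².
τ = Iα = (0.1324)(35.50) = 4.699 N·m.

τ ≈ 4.70 N·m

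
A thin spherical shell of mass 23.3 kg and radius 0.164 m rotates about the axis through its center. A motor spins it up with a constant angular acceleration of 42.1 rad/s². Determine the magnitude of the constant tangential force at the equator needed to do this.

F ≈ 107 N

I = (2/3)MR² = (2/3)(23.3)(0.164)² = 0.4178 kg·m².
The required torque is τ = Iα = (0.4178)(42.10) = 17.59 N·m.
A tangential force at the equator gives τ = FR, so F = τ/R = 17.59/0.164 = 107.2 N.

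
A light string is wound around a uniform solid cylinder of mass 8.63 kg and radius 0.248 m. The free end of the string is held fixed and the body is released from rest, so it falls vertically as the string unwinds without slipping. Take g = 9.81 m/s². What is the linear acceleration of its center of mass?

a ≈ 6.54 m/s²

Translation: Mg − T = Ma. Rotation about the center: TR = Iα with I = ½MR².
With a = αR: T = (I/R²)a = (1/2)M a, so Mg = (1 + 0.5000)Ma.
a = g/(1 + 0.5000) = 9.81/1.500 = 6.540 m/s².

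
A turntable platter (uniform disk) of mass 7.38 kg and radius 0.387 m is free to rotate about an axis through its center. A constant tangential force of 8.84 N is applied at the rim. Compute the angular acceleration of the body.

α ≈ 6.19 rad/s²

I = ½MR² = (1/2)(7.38)(0.387)² = 0.5526 kg·m².
τ = F R = (8.84)(0.387) = 3.421 N·m.
Newton's second law for rotation, τ = Iα, gives α = τ/I = 3.421/0.5526 = 6.190 rad/s².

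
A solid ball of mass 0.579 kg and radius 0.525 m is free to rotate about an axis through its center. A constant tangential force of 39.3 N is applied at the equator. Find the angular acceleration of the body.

I = (2/5)MR² = (2/5)(0.579)(0.525)² = 0.06383 kg·m².
τ = F R = (39.3)(0.525) = 20.63 N·m.
Newton's second law for rotation, τ = Iα, gives α = τ/I = 20.63/0.06383 = 323.2 rad/s².

α ≈ 323 rad/s²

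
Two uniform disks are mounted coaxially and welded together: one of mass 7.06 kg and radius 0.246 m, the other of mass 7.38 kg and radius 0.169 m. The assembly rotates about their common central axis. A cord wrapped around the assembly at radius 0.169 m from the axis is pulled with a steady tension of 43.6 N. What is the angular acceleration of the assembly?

I = ½M₁R₁² + ½M₂R₂² = ½(7.06)(0.246)² + ½(7.38)(0.169)² = 0.3190 kg·m².
τ = F r = (43.6)(0.169) = 7.368 N·m.
α = τ/I = 7.368/0.3190 = 23.10 rad/s².

α ≈ 23.1 rad/s²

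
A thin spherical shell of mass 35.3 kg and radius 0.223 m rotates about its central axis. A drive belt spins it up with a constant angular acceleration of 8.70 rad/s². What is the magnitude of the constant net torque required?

τ ≈ 10.2 N·m

I = (2/3)MR² = (2/3)(35.3)(0.223)² = 1.170 kg·m².
τ = Iα = (1.170)(8.700) = 10.18 N·m.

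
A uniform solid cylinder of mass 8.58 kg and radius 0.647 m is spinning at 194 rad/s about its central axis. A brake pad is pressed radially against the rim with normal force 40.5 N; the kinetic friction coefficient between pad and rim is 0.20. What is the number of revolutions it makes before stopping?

≈ 1030 revolutions

I = ½MR² = (1/2)(8.58)(0.647)² = 1.796 kg·m².
Friction force f = μN = (0.20)(40.5) = 8.100 N at the rim; torque magnitude τ = fR = 5.241 N·m, opposing ω.
|α| = τ/I = 5.241/1.796 = 2.918 rad/s² (deceleration).
ω² = ω₀² − 2|α|θ with ω = 0 ⇒ θ = ω₀²/(2|α|) = 6448 rad = 1026 rev.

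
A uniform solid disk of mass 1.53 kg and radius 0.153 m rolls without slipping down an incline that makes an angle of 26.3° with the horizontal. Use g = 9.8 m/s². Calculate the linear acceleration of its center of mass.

a ≈ 2.89 m/s²

Translation along the incline: Mg sinθ − f = Ma.
Rotation about the center: fR = Iα with I = ½MR². No-slip gives a = αR, so f = (I/R²)a = (1/2)M a.
Substituting: Mg sinθ = (1 + 0.5000)Ma, so a = g sinθ/(1 + 0.5000) = (9.8) sin 26.3° / 1.500 = 2.895 m/s².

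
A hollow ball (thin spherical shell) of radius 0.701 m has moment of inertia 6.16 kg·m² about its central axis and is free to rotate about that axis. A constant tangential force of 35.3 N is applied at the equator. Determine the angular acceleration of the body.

α ≈ 4.02 rad/s²

τ = F R = (35.3)(0.701) = 24.75 N·m.
From τ = Iα: α = 24.75/6.160 = 4.017 rad/s².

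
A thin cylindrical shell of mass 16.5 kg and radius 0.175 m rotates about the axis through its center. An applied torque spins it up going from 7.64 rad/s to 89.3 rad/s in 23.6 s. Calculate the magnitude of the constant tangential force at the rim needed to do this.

I = MR² = (16.5)(0.175)² = 0.5053 kg·m².
α = Δω/Δt = (89.3 − 7.64)/23.6 = 3.460 rad/s².
The required torque is τ = Iα = (0.5053)(3.460) = 1.748 N·m.
A tangential force at the rim gives τ = FR, so F = τ/R = 1.748/0.175 = 9.991 N.

F ≈ 9.99 N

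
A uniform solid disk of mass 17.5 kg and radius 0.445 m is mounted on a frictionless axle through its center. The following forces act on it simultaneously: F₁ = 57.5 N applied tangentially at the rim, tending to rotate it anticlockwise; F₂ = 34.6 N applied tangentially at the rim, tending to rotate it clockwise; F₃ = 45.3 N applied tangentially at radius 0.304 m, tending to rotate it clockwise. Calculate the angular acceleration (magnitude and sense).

α ≈ 2.07 rad/s², clockwise

I = ½MR² = (1/2)(17.5)(0.445)² = 1.733 kg·m².
Taking anticlockwise as positive: τ₁ = +(57.5)(0.445) = +25.59 N·m; τ₂ = −(34.6)(0.445) = −15.40 N·m; τ₃ = −(45.3)(0.304) = −13.77 N·m.
Net torque τ = -3.581 N·m.
α = τ/I = -3.581/1.733 = -2.067 rad/s².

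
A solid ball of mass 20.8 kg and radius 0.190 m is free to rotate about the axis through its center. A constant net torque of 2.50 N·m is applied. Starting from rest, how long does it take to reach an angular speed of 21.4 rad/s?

I = (2/5)MR² = (2/5)(20.8)(0.190)² = 0.3004 kg·m².
α = τ/I = 2.50/0.3004 = 8.324 rad/s².
ω = αt ⇒ t = ω/α = 21.4/8.324 = 2.571 s.

t ≈ 2.57 s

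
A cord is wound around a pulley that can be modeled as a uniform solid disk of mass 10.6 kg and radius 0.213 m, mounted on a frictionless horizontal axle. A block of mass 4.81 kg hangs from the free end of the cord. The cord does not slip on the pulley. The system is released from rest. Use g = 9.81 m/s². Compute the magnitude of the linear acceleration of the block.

I = ½MR² = (1/2)(10.6)(0.213)² = 0.2405 kg·m².
Block: mg − T = ma. Pulley: TR = Iα. No-slip: a = αR, so T = (I/R²)a = 5.300·a.
Then mg = (m + 5.300)a, so a = (4.81)(9.81)/(4.81 + 5.300) = 4.667 m/s².

a ≈ 4.67 m/s²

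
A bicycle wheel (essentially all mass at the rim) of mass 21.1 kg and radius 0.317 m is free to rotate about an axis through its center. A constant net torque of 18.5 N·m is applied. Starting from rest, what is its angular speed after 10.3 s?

I = MR² = (21.1)(0.317)² = 2.120 kg·m².
α = τ/I = 18.5/2.120 = 8.725 rad/s².
ω = ω₀ + αt = 0 + (8.725)(10.3) = 89.87 rad/s.

ω ≈ 89.9 rad/s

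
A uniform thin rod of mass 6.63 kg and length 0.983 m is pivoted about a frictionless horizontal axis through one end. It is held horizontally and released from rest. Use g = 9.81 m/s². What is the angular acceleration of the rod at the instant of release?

About the pivot, I = (1/3)ML² = (1/3)(6.63)(0.983)² = 2.135 kg·m².
The weight acts at the center, a distance L/2 = 0.4915 m from the pivot; τ = Mg(L/2) = 31.97 N·m.
α = τ/I = 31.97/2.135 = 14.97 rad/s².

α ≈ 15.0 rad/s²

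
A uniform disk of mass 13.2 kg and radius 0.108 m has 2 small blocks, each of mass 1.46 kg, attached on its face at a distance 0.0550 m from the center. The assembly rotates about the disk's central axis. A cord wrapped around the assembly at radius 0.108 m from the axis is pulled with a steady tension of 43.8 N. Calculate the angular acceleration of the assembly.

I_disk = ½MR² = ½(13.2)(0.108)² = 0.07698 kg·m².
I_blocks = 2·m·r² = 2(1.46)(0.0550)² = 0.008833 kg·m².
Total I = 0.08582 kg·m².
τ = F r = (43.8)(0.108) = 4.730 N·m.
α = τ/I = 4.730/0.08582 = 55.12 rad/s².

α ≈ 55.1 rad/s²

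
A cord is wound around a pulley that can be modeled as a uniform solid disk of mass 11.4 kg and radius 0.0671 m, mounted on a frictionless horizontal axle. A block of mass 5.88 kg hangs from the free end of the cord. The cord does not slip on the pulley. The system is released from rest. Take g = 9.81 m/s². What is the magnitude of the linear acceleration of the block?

I = ½MR² = (1/2)(11.4)(0.0671)² = 0.02566 kg·m².
Block: mg − T = ma. Pulley: TR = Iα. No-slip: a = αR, so T = (I/R²)a = 5.700·a.
Then mg = (m + 5.700)a, so a = (5.88)(9.81)/(5.88 + 5.700) = 4.981 m/s².

a ≈ 4.98 m/s²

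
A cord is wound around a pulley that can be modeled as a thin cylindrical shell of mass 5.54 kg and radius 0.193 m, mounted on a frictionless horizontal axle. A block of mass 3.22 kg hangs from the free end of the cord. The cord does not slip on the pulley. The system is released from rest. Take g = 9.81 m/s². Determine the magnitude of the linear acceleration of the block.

I = MR² = (5.54)(0.193)² = 0.2064 kg·m².
Block: mg − T = ma. Pulley: TR = Iα. No-slip: a = αR, so T = (I/R²)a = 5.540·a.
Then mg = (m + 5.540)a, so a = (3.22)(9.81)/(3.22 + 5.540) = 3.606 m/s².

a ≈ 3.61 m/s²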